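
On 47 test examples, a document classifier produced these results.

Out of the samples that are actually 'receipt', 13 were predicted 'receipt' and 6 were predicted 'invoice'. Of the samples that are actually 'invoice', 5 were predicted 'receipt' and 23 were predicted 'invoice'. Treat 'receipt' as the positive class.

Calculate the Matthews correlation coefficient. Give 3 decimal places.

0.510

MCC = (TP·TN − FP·FN) / √((TP+FP)(TP+FN)(TN+FP)(TN+FN))
Numerator = 13·23 − 5·6 = 269
Denominator = √(18·19·28·29) = √277704 = 526.9763
MCC = 269 / 526.9763 = 0.510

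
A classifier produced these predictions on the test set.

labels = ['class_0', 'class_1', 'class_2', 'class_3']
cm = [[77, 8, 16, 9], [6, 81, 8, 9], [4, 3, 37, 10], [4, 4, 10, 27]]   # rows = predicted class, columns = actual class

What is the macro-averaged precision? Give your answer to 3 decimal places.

0.691

Per-class precision (TP/(TP+FP)):
  class_0: TP=77, FP=8+16+9=33 → 77/110 = 0.7000
  class_1: TP=81, FP=6+8+9=23 → 81/104 = 0.7788
  class_2: TP=37, FP=4+3+10=17 → 37/54 = 0.6852
  class_3: TP=27, FP=4+4+10=18 → 27/45 = 0.6000
Macro-precision = mean = (0.7000 + 0.7788 + 0.6852 + 0.6000) / 4 = 0.691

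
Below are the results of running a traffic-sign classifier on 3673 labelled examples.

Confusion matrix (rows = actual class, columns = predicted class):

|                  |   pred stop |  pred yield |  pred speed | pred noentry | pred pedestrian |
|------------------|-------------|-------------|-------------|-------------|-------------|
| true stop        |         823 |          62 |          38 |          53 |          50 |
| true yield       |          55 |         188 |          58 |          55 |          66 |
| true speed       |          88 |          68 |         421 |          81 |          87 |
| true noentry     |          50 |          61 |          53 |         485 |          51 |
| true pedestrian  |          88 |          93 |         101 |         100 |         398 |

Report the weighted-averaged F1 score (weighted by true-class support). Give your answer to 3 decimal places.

Per-class F1 score (2·TP/(2·TP+FP+FN)):
  stop: TP=823, FP=55+88+50+88=281, FN=62+38+53+50=203 → 1646/2130 = 0.7728
  yield: TP=188, FP=62+68+61+93=284, FN=55+58+55+66=234 → 376/894 = 0.4206
  speed: TP=421, FP=38+58+53+101=250, FN=88+68+81+87=324 → 842/1416 = 0.5946
  noentry: TP=485, FP=53+55+81+100=289, FN=50+61+53+51=215 → 970/1474 = 0.6581
  pedestrian: TP=398, FP=50+66+87+51=254, FN=88+93+101+100=382 → 796/1432 = 0.5559
Weighted-F1 score = Σ (supportᵢ/N)·F1 scoreᵢ with N=3673: (1026/3673)·0.7728 + (422/3673)·0.4206 + (745/3673)·0.5946 + (700/3673)·0.6581 + (780/3673)·0.5559 = 0.628

0.628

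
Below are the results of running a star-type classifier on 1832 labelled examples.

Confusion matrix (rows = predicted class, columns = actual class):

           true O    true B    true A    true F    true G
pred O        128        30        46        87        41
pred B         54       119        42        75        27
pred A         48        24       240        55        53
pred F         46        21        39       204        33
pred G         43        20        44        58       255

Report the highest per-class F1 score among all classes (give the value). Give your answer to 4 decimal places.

0.6152

Per-class F1 score (2·TP/(2·TP+FP+FN)):
  O: TP=128, FP=30+46+87+41=204, FN=54+48+46+43=191 → 256/651 = 0.39324
  B: TP=119, FP=54+42+75+27=198, FN=30+24+21+20=95 → 238/531 = 0.44821
  A: TP=240, FP=48+24+55+53=180, FN=46+42+39+44=171 → 480/831 = 0.57762
  F: TP=204, FP=46+21+39+33=139, FN=87+75+55+58=275 → 408/822 = 0.49635
  G: TP=255, FP=43+20+44+58=165, FN=41+27+53+33=154 → 510/829 = 0.61520
Highest is class 'G' with F1 score = 0.6152.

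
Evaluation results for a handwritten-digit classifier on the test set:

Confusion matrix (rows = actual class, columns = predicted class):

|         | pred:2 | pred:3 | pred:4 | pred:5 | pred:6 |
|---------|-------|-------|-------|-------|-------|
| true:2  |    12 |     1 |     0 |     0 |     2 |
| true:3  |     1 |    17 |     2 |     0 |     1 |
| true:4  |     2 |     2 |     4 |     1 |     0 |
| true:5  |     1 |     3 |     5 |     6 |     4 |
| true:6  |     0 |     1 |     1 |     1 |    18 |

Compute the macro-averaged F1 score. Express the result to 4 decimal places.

Per-class F1 score (2·TP/(2·TP+FP+FN)):
  2: TP=12, FP=1+2+1+0=4, FN=1+0+0+2=3 → 24/31 = 0.77419
  3: TP=17, FP=1+2+3+1=7, FN=1+2+0+1=4 → 34/45 = 0.75556
  4: TP=4, FP=0+2+5+1=8, FN=2+2+1+0=5 → 8/21 = 0.38095
  5: TP=6, FP=0+0+1+1=2, FN=1+3+5+4=13 → 12/27 = 0.44444
  6: TP=18, FP=2+1+0+4=7, FN=0+1+1+1=3 → 36/46 = 0.78261
Macro-F1 score = mean = (0.77419 + 0.75556 + 0.38095 + 0.44444 + 0.78261) / 5 = 0.6276

0.6276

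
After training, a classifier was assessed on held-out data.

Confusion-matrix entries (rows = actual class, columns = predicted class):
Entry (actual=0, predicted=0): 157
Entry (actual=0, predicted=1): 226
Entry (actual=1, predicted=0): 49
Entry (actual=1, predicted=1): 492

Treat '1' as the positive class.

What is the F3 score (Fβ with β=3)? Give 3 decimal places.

0.881

Fβ = (1+β²)·TP / ((1+β²)·TP + β²·FN + FP), with β²=9
= 10·492 / (10·492 + 9·49 + 226) = 0.881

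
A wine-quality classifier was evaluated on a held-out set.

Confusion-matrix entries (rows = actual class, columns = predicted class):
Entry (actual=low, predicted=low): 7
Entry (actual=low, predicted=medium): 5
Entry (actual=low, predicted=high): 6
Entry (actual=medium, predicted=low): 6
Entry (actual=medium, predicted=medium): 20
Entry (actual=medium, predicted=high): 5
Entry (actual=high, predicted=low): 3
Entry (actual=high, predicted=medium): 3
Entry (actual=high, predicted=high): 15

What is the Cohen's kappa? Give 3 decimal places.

0.387

Observed agreement pₒ = trace/N = 42/70 = 0.6000
Expected agreement pₑ = Σ (rowᵢ·colᵢ)/N² = (18·16 + 31·28 + 21·26)/70² = 0.3473
κ = (pₒ − pₑ)/(1 − pₑ) = (0.6000 − 0.3473)/(1 − 0.3473) = 0.387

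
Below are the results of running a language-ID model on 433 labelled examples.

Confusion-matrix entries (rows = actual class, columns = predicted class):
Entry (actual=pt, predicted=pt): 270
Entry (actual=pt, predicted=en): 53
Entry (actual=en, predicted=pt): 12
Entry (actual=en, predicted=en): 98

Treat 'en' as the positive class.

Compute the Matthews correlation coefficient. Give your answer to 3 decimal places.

0.664

MCC = (TP·TN − FP·FN) / √((TP+FP)(TP+FN)(TN+FP)(TN+FN))
Numerator = 98·270 − 53·12 = 25824
Denominator = √(151·110·323·282) = √1512938460 = 38896.5096
MCC = 25824 / 38896.5096 = 0.664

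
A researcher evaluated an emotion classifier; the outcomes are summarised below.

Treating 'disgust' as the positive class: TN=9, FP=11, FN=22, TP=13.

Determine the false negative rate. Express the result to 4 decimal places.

FNR = FN/(FN+TP) = 22/(22+13) = 0.6286

0.6286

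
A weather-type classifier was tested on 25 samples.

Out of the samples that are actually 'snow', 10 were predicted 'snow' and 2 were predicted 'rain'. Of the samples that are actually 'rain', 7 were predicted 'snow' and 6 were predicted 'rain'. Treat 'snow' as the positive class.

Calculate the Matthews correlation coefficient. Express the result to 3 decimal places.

MCC = (TP·TN − FP·FN) / √((TP+FP)(TP+FN)(TN+FP)(TN+FN))
Numerator = 10·6 − 7·2 = 46
Denominator = √(17·12·13·8) = √21216 = 145.6571
MCC = 46 / 145.6571 = 0.316

0.316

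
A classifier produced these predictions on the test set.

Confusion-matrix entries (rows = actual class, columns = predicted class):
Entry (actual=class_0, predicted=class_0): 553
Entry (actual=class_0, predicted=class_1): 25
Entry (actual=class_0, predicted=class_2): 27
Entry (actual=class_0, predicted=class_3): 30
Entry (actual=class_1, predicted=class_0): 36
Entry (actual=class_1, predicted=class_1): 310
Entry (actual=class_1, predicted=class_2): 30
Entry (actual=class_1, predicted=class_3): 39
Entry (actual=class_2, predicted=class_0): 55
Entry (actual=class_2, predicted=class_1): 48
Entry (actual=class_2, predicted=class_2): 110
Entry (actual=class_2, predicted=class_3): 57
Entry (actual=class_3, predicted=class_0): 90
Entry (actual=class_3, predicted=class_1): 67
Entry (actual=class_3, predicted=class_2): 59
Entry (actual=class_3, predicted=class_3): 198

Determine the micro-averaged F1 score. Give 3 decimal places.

0.675

Micro-averaging pools counts across classes: ΣTP=1171, ΣFP=563, ΣFN=563.
Micro-F1 score = 2·TP/(2·TP+FP+FN) on pooled counts = 0.675 (equals overall accuracy in single-label multiclass).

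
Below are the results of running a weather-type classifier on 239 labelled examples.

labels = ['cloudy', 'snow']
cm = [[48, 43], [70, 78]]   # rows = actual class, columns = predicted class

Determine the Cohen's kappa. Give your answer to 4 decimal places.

0.0516

Observed agreement pₒ = trace/N = 126/239 = 0.52720
Expected agreement pₑ = Σ (rowᵢ·colᵢ)/N² = (91·118 + 148·121)/239² = 0.50150
κ = (pₒ − pₑ)/(1 − pₑ) = (0.52720 − 0.50150)/(1 − 0.50150) = 0.0516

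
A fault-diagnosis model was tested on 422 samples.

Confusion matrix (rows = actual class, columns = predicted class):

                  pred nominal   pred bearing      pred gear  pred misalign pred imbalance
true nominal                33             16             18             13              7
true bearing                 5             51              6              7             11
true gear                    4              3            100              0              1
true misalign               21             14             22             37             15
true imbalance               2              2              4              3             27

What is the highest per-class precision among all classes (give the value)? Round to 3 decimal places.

0.667

Per-class precision (TP/(TP+FP)):
  nominal: TP=33, FP=5+4+21+2=32 → 33/65 = 0.5077
  bearing: TP=51, FP=16+3+14+2=35 → 51/86 = 0.5930
  gear: TP=100, FP=18+6+22+4=50 → 100/150 = 0.6667
  misalign: TP=37, FP=13+7+0+3=23 → 37/60 = 0.6167
  imbalance: TP=27, FP=7+11+1+15=34 → 27/61 = 0.4426
Highest is class 'gear' with precision = 0.667.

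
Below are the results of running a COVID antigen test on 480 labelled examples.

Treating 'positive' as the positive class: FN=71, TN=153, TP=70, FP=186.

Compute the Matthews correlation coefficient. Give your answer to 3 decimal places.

-0.048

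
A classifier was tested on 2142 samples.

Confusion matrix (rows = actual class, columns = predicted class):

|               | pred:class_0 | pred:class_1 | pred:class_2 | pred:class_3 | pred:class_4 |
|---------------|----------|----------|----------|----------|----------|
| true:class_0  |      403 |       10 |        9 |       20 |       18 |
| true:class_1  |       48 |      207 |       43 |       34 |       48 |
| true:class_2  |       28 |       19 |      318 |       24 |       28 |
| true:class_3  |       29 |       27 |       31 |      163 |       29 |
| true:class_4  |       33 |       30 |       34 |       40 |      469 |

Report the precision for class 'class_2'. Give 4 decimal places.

precision = TP/(TP+FP).
class_2: TP=318, FP=9+43+31+34=117 → 318/435 = 0.73103

0.7310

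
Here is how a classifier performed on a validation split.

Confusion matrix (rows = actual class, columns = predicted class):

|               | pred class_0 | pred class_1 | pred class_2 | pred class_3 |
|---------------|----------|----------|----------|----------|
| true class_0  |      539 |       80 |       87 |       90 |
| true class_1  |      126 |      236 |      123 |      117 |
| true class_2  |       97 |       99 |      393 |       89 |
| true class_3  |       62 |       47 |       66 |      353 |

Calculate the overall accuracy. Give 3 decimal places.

0.584

Accuracy = trace / total = (539+236+393+353=1521) / 2604 = 1521/2604 = 0.584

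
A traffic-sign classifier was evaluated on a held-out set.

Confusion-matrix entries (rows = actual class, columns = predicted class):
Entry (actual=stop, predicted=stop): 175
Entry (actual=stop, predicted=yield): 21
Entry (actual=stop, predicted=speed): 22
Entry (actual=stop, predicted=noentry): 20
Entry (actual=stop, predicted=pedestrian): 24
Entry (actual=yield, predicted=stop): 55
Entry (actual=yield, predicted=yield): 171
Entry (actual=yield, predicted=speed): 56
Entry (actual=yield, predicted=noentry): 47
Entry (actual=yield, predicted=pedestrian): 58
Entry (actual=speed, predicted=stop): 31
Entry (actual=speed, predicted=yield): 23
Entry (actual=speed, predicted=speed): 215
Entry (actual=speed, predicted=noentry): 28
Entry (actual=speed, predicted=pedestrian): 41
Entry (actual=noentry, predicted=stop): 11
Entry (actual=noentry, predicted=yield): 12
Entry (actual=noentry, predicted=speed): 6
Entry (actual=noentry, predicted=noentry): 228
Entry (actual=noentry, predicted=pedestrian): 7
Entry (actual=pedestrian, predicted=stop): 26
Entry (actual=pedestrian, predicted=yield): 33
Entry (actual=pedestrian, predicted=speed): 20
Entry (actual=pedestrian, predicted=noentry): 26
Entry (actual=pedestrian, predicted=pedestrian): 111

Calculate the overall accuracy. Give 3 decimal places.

0.613

Accuracy = trace / total = (175+171+215+228+111=900) / 1467 = 900/1467 = 0.613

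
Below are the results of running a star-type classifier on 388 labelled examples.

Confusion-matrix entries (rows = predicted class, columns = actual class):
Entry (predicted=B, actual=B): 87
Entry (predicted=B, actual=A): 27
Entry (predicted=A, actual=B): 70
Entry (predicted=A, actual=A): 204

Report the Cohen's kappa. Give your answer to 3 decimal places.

0.457

Observed agreement pₒ = trace/N = 291/388 = 0.7500
Expected agreement pₑ = Σ (rowᵢ·colᵢ)/N² = (157·114 + 231·274)/388² = 0.5393
κ = (pₒ − pₑ)/(1 − pₑ) = (0.7500 − 0.5393)/(1 − 0.5393) = 0.457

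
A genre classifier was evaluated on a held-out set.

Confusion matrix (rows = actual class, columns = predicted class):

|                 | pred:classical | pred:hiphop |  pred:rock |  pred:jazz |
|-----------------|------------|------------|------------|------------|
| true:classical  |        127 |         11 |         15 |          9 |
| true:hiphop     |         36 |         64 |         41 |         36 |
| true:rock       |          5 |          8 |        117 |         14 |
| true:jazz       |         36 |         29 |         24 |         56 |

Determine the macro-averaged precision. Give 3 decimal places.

0.569

Per-class precision (TP/(TP+FP)):
  classical: TP=127, FP=36+5+36=77 → 127/204 = 0.6225
  hiphop: TP=64, FP=11+8+29=48 → 64/112 = 0.5714
  rock: TP=117, FP=15+41+24=80 → 117/197 = 0.5939
  jazz: TP=56, FP=9+36+14=59 → 56/115 = 0.4870
Macro-precision = mean = (0.6225 + 0.5714 + 0.5939 + 0.4870) / 4 = 0.569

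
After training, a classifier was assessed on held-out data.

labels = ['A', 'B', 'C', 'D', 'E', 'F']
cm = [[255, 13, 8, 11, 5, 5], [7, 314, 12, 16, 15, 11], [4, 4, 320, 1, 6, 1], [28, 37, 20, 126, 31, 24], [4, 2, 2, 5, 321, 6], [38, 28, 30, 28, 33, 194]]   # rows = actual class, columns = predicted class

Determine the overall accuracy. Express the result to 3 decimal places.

0.779

Accuracy = trace / total = (255+314+320+126+321+194=1530) / 1965 = 1530/1965 = 0.779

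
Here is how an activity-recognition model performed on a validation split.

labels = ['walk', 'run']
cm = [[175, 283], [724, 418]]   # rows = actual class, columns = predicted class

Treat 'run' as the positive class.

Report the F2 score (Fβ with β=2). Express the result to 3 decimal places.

Fβ = (1+β²)·TP / ((1+β²)·TP + β²·FN + FP), with β²=4
= 5·418 / (5·418 + 4·724 + 283) = 0.397

0.397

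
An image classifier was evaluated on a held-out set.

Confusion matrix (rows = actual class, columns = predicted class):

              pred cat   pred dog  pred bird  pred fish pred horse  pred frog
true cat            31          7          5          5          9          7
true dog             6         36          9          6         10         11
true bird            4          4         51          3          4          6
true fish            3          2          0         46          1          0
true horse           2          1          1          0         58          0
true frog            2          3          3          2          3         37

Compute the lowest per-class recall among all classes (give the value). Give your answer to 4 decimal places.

0.4615

Per-class recall (TP/(TP+FN)):
  cat: TP=31, FN=7+5+5+9+7=33 → 31/64 = 0.48438
  dog: TP=36, FN=6+9+6+10+11=42 → 36/78 = 0.46154
  bird: TP=51, FN=4+4+3+4+6=21 → 51/72 = 0.70833
  fish: TP=46, FN=3+2+0+1+0=6 → 46/52 = 0.88462
  horse: TP=58, FN=2+1+1+0+0=4 → 58/62 = 0.93548
  frog: TP=37, FN=2+3+3+2+3=13 → 37/50 = 0.74000
Lowest is class 'dog' with recall = 0.4615.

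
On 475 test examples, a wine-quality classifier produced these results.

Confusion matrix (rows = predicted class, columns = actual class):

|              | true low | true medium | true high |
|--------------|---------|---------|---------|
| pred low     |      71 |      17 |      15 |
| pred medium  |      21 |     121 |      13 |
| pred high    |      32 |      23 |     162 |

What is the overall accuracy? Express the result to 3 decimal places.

Accuracy = trace / total = (71+121+162=354) / 475 = 354/475 = 0.745

0.745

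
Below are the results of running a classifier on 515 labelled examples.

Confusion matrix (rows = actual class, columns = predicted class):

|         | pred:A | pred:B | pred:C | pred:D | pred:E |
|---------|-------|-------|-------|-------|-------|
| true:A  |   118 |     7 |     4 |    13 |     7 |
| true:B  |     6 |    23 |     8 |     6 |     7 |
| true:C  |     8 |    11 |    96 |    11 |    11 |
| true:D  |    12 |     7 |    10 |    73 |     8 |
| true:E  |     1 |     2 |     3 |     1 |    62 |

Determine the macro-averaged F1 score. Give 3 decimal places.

Per-class F1 score (2·TP/(2·TP+FP+FN)):
  A: TP=118, FP=6+8+12+1=27, FN=7+4+13+7=31 → 236/294 = 0.8027
  B: TP=23, FP=7+11+7+2=27, FN=6+8+6+7=27 → 46/100 = 0.4600
  C: TP=96, FP=4+8+10+3=25, FN=8+11+11+11=41 → 192/258 = 0.7442
  D: TP=73, FP=13+6+11+1=31, FN=12+7+10+8=37 → 146/214 = 0.6822
  E: TP=62, FP=7+7+11+8=33, FN=1+2+3+1=7 → 124/164 = 0.7561
Macro-F1 score = mean = (0.8027 + 0.4600 + 0.7442 + 0.6822 + 0.7561) / 5 = 0.689

0.689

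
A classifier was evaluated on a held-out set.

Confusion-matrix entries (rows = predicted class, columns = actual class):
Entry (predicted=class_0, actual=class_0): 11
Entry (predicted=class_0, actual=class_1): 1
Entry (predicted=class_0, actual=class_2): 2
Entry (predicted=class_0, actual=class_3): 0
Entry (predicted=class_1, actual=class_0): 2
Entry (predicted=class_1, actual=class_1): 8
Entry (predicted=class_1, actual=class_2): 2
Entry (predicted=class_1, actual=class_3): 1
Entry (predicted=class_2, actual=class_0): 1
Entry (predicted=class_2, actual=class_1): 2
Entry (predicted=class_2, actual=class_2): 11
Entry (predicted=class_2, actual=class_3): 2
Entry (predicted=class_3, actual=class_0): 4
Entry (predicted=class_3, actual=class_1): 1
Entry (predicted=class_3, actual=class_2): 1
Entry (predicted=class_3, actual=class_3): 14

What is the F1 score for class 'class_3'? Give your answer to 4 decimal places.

Treat 'class_3' as positive and all other classes as negative.
F1 score = 2·TP/(2·TP+FP+FN).
class_3: TP=14, FP=4+1+1=6, FN=0+1+2=3 → 28/37 = 0.75676

0.7568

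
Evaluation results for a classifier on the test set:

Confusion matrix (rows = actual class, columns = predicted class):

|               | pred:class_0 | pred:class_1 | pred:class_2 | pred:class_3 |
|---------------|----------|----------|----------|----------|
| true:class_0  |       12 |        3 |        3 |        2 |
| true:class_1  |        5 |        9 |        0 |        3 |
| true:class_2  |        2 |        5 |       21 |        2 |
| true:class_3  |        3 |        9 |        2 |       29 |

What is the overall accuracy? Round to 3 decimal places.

0.645

Accuracy = trace / total = (12+9+21+29=71) / 110 = 71/110 = 0.645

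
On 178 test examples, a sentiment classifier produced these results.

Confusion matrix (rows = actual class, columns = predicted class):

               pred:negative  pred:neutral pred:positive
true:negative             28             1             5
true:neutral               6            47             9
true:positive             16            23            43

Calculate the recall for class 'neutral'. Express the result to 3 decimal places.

0.758

Take TP from the diagonal, FP from the rest of the 'neutral' prediction marginal, FN from the rest of the 'neutral' actual marginal.
recall = TP/(TP+FN).
neutral: TP=47, FN=6+9=15 → 47/62 = 0.7581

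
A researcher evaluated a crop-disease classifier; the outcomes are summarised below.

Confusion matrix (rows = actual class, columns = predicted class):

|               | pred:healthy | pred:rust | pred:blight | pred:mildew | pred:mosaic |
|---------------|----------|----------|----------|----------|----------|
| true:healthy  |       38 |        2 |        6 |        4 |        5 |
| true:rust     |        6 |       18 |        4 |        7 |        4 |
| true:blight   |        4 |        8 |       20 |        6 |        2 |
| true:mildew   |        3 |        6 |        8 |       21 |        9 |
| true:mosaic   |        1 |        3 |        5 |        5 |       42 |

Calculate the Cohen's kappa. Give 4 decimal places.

0.4799

Observed agreement pₒ = trace/N = 139/237 = 0.58650
Expected agreement pₑ = Σ (rowᵢ·colᵢ)/N² = (55·52 + 39·37 + 40·43 + 47·43 + 56·62)/237² = 0.20502
κ = (pₒ − pₑ)/(1 − pₑ) = (0.58650 − 0.20502)/(1 − 0.20502) = 0.4799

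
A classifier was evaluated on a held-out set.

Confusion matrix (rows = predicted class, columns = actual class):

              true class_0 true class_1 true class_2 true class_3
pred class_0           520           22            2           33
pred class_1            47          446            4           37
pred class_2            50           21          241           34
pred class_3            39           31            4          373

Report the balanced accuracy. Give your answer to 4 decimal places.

0.8481

Balanced accuracy = mean of per-class recall.
  class_0: recall = 520/656 = 0.79268
  class_1: recall = 446/520 = 0.85769
  class_2: recall = 241/251 = 0.96016
  class_3: recall = 373/477 = 0.78197
Mean = (0.79268 + 0.85769 + 0.96016 + 0.78197) / 4 = 0.8481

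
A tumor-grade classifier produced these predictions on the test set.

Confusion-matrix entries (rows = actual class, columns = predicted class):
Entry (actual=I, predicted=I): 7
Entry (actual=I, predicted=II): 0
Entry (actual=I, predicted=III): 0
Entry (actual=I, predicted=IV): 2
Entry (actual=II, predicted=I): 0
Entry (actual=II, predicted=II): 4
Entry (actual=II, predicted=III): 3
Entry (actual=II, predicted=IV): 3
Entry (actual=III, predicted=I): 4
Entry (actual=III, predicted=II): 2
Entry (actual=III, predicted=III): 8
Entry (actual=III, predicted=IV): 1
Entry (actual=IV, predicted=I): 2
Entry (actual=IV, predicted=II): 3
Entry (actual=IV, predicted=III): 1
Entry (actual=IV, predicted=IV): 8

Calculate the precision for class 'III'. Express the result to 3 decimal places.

One-vs-rest for 'III': TP = diagonal; FP = other classes predicted 'III'; FN = 'III' predicted as other.
precision = TP/(TP+FP).
III: TP=8, FP=0+3+1=4 → 8/12 = 0.6667

0.667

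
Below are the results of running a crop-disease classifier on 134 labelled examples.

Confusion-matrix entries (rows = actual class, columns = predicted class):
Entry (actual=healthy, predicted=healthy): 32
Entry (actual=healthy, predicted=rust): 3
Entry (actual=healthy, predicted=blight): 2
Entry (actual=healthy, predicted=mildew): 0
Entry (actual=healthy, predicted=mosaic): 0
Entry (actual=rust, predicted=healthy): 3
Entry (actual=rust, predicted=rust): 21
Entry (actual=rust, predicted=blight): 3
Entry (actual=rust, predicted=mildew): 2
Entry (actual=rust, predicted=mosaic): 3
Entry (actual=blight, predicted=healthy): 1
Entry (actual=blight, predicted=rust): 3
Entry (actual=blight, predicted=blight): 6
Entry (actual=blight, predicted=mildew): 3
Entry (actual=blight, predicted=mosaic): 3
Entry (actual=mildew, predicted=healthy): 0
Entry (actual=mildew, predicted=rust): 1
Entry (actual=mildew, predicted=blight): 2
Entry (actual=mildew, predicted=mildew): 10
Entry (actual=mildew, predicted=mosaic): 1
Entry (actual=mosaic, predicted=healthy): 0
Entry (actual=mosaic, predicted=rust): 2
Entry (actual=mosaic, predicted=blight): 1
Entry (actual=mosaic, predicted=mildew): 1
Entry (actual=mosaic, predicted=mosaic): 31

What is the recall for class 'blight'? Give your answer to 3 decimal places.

recall = TP/(TP+FN).
blight: TP=6, FN=1+3+3+3=10 → 6/16 = 0.3750

0.375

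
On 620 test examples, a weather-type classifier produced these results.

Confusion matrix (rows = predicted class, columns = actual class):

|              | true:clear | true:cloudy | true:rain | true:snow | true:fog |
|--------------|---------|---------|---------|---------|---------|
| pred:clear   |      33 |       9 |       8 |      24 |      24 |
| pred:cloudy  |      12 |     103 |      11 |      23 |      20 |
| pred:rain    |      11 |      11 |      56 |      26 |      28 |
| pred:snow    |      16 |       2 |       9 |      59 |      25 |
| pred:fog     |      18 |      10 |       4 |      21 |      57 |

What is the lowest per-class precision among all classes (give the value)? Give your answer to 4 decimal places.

0.3367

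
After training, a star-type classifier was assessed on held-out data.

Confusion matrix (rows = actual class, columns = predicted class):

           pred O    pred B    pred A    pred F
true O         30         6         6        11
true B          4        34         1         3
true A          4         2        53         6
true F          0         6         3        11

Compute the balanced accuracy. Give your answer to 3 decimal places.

0.685

Balanced accuracy = mean of per-class recall.
  O: recall = 30/53 = 0.5660
  B: recall = 34/42 = 0.8095
  A: recall = 53/65 = 0.8154
  F: recall = 11/20 = 0.5500
Mean = (0.5660 + 0.8095 + 0.8154 + 0.5500) / 4 = 0.685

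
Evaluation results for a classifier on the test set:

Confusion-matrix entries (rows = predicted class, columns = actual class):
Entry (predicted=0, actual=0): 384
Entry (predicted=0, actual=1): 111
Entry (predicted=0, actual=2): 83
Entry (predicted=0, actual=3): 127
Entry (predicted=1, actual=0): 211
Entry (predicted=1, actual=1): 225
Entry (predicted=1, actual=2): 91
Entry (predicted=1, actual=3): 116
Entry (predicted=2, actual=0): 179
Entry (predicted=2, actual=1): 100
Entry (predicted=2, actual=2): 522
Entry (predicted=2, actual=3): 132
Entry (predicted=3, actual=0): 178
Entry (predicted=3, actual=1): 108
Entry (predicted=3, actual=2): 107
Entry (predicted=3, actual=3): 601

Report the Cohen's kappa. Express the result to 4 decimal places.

Observed agreement pₒ = trace/N = 1732/3275 = 0.52885
Expected agreement pₑ = Σ (rowᵢ·colᵢ)/N² = (952·705 + 544·643 + 803·933 + 976·994)/3275² = 0.25549
κ = (pₒ − pₑ)/(1 − pₑ) = (0.52885 − 0.25549)/(1 − 0.25549) = 0.3672

0.3672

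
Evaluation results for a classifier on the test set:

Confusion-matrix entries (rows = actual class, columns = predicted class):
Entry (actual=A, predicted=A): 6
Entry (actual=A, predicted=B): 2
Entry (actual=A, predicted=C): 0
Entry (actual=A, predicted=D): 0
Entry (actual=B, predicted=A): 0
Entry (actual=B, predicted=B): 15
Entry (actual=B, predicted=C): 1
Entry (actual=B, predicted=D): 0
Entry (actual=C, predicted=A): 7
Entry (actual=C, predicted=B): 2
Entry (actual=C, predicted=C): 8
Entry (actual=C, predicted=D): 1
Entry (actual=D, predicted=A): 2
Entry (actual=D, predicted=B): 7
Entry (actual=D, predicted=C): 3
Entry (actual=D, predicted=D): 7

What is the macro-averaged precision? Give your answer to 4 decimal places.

0.6296

Per-class precision (TP/(TP+FP)):
  A: TP=6, FP=0+7+2=9 → 6/15 = 0.40000
  B: TP=15, FP=2+2+7=11 → 15/26 = 0.57692
  C: TP=8, FP=0+1+3=4 → 8/12 = 0.66667
  D: TP=7, FP=0+0+1=1 → 7/8 = 0.87500
Macro-precision = mean = (0.40000 + 0.57692 + 0.66667 + 0.87500) / 4 = 0.6296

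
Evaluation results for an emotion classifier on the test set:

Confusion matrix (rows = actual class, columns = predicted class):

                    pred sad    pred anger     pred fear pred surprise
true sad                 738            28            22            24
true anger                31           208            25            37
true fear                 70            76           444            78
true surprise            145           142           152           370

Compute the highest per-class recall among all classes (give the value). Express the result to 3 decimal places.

Per-class recall (TP/(TP+FN)):
  sad: TP=738, FN=28+22+24=74 → 738/812 = 0.9089
  anger: TP=208, FN=31+25+37=93 → 208/301 = 0.6910
  fear: TP=444, FN=70+76+78=224 → 444/668 = 0.6647
  surprise: TP=370, FN=145+142+152=439 → 370/809 = 0.4574
Highest is class 'sad' with recall = 0.909.

0.909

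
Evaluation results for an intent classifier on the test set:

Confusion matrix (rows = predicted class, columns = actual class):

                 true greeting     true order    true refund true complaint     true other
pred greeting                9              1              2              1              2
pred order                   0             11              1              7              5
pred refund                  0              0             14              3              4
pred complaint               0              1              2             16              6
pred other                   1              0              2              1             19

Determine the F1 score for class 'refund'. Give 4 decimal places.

0.6667

F1 score = 2·TP/(2·TP+FP+FN).
refund: TP=14, FP=0+0+3+4=7, FN=2+1+2+2=7 → 28/42 = 0.66667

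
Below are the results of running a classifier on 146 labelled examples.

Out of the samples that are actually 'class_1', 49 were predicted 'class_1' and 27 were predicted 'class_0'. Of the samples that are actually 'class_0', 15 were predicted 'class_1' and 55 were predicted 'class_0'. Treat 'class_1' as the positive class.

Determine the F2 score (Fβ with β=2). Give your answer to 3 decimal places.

0.666

Fβ = (1+β²)·TP / ((1+β²)·TP + β²·FN + FP), with β²=4
= 5·49 / (5·49 + 4·27 + 15) = 0.666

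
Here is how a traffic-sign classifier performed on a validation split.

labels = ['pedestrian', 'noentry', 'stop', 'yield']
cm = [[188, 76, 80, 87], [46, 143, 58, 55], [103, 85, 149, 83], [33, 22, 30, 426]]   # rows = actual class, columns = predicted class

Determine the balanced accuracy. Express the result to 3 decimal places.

Balanced accuracy = mean of per-class recall.
  pedestrian: recall = 188/431 = 0.4362
  noentry: recall = 143/302 = 0.4735
  stop: recall = 149/420 = 0.3548
  yield: recall = 426/511 = 0.8337
Mean = (0.4362 + 0.4735 + 0.3548 + 0.8337) / 4 = 0.525

0.525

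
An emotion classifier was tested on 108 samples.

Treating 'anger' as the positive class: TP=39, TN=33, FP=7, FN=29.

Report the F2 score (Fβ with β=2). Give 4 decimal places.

Fβ = (1+β²)·TP / ((1+β²)·TP + β²·FN + FP), with β²=4
= 5·39 / (5·39 + 4·29 + 7) = 0.6132

0.6132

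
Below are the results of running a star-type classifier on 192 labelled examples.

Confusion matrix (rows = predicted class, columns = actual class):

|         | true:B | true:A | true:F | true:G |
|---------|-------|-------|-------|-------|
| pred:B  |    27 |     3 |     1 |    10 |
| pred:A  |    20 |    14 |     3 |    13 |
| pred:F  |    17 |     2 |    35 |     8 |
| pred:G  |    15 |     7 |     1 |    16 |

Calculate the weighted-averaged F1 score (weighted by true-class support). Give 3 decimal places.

0.469

Per-class F1 score (2·TP/(2·TP+FP+FN)):
  B: TP=27, FP=3+1+10=14, FN=20+17+15=52 → 54/120 = 0.4500
  A: TP=14, FP=20+3+13=36, FN=3+2+7=12 → 28/76 = 0.3684
  F: TP=35, FP=17+2+8=27, FN=1+3+1=5 → 70/102 = 0.6863
  G: TP=16, FP=15+7+1=23, FN=10+13+8=31 → 32/86 = 0.3721
Weighted-F1 score = Σ (supportᵢ/N)·F1 scoreᵢ with N=192: (79/192)·0.4500 + (26/192)·0.3684 + (40/192)·0.6863 + (47/192)·0.3721 = 0.469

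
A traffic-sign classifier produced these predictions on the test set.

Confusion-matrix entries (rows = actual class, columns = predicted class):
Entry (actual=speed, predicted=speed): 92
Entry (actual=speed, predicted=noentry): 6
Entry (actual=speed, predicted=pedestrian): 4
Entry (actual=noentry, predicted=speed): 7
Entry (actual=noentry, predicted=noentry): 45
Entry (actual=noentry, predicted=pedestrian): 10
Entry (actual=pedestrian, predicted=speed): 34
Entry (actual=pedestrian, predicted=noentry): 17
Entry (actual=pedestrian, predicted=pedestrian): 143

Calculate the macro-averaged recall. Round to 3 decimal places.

0.788

Per-class recall (TP/(TP+FN)):
  speed: TP=92, FN=6+4=10 → 92/102 = 0.9020
  noentry: TP=45, FN=7+10=17 → 45/62 = 0.7258
  pedestrian: TP=143, FN=34+17=51 → 143/194 = 0.7371
Macro-recall = mean = (0.9020 + 0.7258 + 0.7371) / 3 = 0.788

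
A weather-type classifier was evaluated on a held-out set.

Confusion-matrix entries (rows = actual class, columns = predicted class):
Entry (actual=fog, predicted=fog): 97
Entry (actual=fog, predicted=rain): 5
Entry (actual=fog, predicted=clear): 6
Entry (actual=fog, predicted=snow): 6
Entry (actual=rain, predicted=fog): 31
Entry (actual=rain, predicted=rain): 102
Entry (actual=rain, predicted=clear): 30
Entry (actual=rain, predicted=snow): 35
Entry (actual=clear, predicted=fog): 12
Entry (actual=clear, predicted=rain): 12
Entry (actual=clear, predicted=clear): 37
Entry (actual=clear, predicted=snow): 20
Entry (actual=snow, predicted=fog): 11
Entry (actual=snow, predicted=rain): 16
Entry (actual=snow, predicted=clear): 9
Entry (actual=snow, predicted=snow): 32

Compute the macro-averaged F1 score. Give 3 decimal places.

0.549

Per-class F1 score (2·TP/(2·TP+FP+FN)):
  fog: TP=97, FP=31+12+11=54, FN=5+6+6=17 → 194/265 = 0.7321
  rain: TP=102, FP=5+12+16=33, FN=31+30+35=96 → 204/333 = 0.6126
  clear: TP=37, FP=6+30+9=45, FN=12+12+20=44 → 74/163 = 0.4540
  snow: TP=32, FP=6+35+20=61, FN=11+16+9=36 → 64/161 = 0.3975
Macro-F1 score = mean = (0.7321 + 0.6126 + 0.4540 + 0.3975) / 4 = 0.549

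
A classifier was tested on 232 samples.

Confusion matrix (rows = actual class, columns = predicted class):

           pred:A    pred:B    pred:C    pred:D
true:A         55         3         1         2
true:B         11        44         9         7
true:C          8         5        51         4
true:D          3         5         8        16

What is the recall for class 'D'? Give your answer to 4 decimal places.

0.5000

Treat 'D' as positive and all other classes as negative.
recall = TP/(TP+FN).
D: TP=16, FN=3+5+8=16 → 16/32 = 0.50000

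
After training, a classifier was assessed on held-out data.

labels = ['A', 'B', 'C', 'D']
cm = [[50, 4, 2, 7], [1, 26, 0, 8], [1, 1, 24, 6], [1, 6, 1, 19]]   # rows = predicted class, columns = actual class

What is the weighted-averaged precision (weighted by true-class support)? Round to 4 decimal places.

Per-class precision (TP/(TP+FP)):
  A: TP=50, FP=4+2+7=13 → 50/63 = 0.79365
  B: TP=26, FP=1+0+8=9 → 26/35 = 0.74286
  C: TP=24, FP=1+1+6=8 → 24/32 = 0.75000
  D: TP=19, FP=1+6+1=8 → 19/27 = 0.70370
Weighted-precision = Σ (supportᵢ/N)·precisionᵢ with N=157: (53/157)·0.79365 + (37/157)·0.74286 + (27/157)·0.75000 + (40/157)·0.70370 = 0.7513

0.7513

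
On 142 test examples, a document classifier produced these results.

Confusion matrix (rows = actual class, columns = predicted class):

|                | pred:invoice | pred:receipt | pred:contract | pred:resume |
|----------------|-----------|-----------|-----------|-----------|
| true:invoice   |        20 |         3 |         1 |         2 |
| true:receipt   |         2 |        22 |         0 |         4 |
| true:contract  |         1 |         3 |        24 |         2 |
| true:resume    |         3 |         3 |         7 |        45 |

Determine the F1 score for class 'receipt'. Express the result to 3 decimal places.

F1 score = 2·TP/(2·TP+FP+FN).
receipt: TP=22, FP=3+3+3=9, FN=2+0+4=6 → 44/59 = 0.7458

0.746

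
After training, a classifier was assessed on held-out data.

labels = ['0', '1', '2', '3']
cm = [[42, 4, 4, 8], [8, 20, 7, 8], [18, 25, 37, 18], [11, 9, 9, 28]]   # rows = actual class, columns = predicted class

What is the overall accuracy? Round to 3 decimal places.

Accuracy = trace / total = (42+20+37+28=127) / 256 = 127/256 = 0.496

0.496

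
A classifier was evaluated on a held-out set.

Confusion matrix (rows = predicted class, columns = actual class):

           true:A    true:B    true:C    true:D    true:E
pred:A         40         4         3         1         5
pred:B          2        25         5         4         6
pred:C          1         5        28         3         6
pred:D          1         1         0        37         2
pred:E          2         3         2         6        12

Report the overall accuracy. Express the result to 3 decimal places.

Accuracy = trace / total = (40+25+28+37+12=142) / 204 = 142/204 = 0.696

0.696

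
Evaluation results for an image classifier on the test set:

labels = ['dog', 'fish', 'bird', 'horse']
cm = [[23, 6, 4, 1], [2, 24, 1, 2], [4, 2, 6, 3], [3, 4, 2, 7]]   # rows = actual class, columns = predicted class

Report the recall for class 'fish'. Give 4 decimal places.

0.8276

One-vs-rest for 'fish': TP = diagonal; FP = other classes predicted 'fish'; FN = 'fish' predicted as other.
recall = TP/(TP+FN).
fish: TP=24, FN=2+1+2=5 → 24/29 = 0.82759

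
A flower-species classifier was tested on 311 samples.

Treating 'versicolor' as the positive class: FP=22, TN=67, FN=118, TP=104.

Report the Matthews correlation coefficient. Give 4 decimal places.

MCC = (TP·TN − FP·FN) / √((TP+FP)(TP+FN)(TN+FP)(TN+FN))
Numerator = 104·67 − 22·118 = 4372
Denominator = √(126·222·89·185) = √460558980 = 21460.6379
MCC = 4372 / 21460.6379 = 0.2037

0.2037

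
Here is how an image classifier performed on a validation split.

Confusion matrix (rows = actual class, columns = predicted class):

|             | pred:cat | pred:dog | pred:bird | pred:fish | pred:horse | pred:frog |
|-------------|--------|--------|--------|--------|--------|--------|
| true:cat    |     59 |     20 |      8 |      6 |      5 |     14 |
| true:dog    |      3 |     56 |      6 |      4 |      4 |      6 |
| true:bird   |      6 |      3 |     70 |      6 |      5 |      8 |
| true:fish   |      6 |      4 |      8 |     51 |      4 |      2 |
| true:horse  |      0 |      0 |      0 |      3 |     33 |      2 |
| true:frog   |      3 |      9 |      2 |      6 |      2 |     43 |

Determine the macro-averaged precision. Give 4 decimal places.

Per-class precision (TP/(TP+FP)):
  cat: TP=59, FP=3+6+6+0+3=18 → 59/77 = 0.76623
  dog: TP=56, FP=20+3+4+0+9=36 → 56/92 = 0.60870
  bird: TP=70, FP=8+6+8+0+2=24 → 70/94 = 0.74468
  fish: TP=51, FP=6+4+6+3+6=25 → 51/76 = 0.67105
  horse: TP=33, FP=5+4+5+4+2=20 → 33/53 = 0.62264
  frog: TP=43, FP=14+6+8+2+2=32 → 43/75 = 0.57333
Macro-precision = mean = (0.76623 + 0.60870 + 0.74468 + 0.67105 + 0.62264 + 0.57333) / 6 = 0.6644

0.6644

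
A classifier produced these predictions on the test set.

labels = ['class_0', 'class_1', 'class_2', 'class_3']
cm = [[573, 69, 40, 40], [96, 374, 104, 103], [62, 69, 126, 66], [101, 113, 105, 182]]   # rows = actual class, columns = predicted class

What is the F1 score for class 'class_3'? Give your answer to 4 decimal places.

0.4081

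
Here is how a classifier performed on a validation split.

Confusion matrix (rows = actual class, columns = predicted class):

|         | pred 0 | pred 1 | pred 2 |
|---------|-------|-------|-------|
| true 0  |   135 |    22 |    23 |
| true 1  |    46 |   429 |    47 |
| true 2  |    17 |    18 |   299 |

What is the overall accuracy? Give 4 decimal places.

0.8330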